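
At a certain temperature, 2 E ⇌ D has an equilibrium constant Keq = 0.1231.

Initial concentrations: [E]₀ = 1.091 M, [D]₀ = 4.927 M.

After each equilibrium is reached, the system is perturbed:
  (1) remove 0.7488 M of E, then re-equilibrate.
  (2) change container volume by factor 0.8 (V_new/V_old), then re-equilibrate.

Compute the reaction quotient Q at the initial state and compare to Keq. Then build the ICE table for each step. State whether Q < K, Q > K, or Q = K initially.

Q₀ = 4.139; Q > K (proceeds reverse)

Q₀ = 4.139 vs Keq = 0.1231 ⇒ Q>K, reverse
Step 1:
                    E           D
  init          1.091       4.927
  Δ             3.848      -1.924
  eq            4.939       3.003
  solve Keq expr → x = -1.924; check Q = 0.1231
Then remove 0.7488 M of E.
Step 2:
                    E           D
  init           4.19       3.003
  Δ            0.5271     -0.2635
  eq            4.717       2.739
  solve Keq expr → x = -0.2635; check Q = 0.1231
Then change container volume by factor 0.8 (V_new/V_old).
Step 3:
                    E           D
  init          5.897       3.424
  Δ           -0.4515      0.2257
  eq            5.445        3.65
  solve Keq expr → x = 0.2257; check Q = 0.1231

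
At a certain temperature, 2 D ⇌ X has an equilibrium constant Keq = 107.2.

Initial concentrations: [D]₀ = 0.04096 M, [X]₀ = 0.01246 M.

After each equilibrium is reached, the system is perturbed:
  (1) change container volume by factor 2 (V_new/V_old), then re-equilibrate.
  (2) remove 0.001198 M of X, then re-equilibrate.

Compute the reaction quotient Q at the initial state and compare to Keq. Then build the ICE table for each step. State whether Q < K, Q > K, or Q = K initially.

Q₀ = 7.427; Q < K (proceeds forward)

Q₀ = 7.427 vs Keq = 107.2 ⇒ Q<K, forward
Step 1:
                  D         X
  init      0.04096   0.01246
  Δ        -0.02561    0.0128
  eq        0.01535   0.02526
  solve Keq expr → x = 0.0128; check Q = 107.2
Then change container volume by factor 2 (V_new/V_old).
Step 2:
                  D         X
  init     0.007676   0.01263
  Δ        0.002605 -0.001302
  eq        0.01028   0.01133
  solve Keq expr → x = -0.001302; check Q = 107.2
Then remove 0.001198 M of X.
Step 3:
                  D         X
  init      0.01028   0.01013
  Δ       -4.5109e-04 2.2555e-04
  eq       0.009829   0.01036
  solve Keq expr → x = 2.2555e-04; check Q = 107.2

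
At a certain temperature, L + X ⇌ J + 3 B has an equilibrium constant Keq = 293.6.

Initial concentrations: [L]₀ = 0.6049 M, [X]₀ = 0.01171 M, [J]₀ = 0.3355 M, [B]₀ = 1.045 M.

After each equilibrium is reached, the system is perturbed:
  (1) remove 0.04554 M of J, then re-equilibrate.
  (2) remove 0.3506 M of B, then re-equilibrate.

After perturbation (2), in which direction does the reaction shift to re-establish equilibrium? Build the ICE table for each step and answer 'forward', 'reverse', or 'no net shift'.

Direction: forward

Q₀ = 54.05 vs Keq = 293.6 ⇒ Q<K, forward
Step 1:
                   L          X          J          B
  Initial     0.6049    0.01171     0.3355      1.045
  Change   -0.009276  -0.009276   0.009276    0.02783
  Equil       0.5956   0.002434     0.3448      1.073
  solve Keq expr → x = 0.009276; check Q = 293.6
Then remove 0.04554 M of J.
Step 2:
                   L          X          J          B
  Initial     0.5956   0.002434     0.2992      1.073
  Change  -3.1268e-04 -3.1268e-04 3.1268e-04 9.3804e-04
  Equil       0.5953   0.002122     0.2995      1.074
  solve Keq expr → x = 3.1268e-04; check Q = 293.6
Then remove 0.3506 M of B.
Step 3:
                   L          X          J          B
  Initial     0.5953   0.002122     0.2995     0.7232
  Change   -0.001457  -0.001457   0.001457   0.004371
  Equil       0.5939 6.6481e-04      0.301     0.7275
  solve Keq expr → x = 0.001457; check Q = 293.6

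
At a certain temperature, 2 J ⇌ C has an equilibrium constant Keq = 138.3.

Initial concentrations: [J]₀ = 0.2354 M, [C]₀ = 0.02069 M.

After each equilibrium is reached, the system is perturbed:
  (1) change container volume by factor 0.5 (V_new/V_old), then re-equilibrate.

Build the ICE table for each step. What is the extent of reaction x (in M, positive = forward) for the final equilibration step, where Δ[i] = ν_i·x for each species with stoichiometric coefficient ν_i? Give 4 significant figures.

Q₀ = 0.3734 vs Keq = 138.3 ⇒ Q<K, forward
Step 1:
                    J           C
  I            0.2354     0.02069
  C           -0.2055      0.1028
  E           0.02988      0.1235
  solve Keq expr → x = 0.1028; check Q = 138.3
Then change container volume by factor 0.5 (V_new/V_old).
Step 2:
                    J           C
  I           0.05975      0.2469
  C          -0.01679    0.008395
  E           0.04296      0.2553
  solve Keq expr → x = 0.008395; check Q = 138.3

x = 0.008395 M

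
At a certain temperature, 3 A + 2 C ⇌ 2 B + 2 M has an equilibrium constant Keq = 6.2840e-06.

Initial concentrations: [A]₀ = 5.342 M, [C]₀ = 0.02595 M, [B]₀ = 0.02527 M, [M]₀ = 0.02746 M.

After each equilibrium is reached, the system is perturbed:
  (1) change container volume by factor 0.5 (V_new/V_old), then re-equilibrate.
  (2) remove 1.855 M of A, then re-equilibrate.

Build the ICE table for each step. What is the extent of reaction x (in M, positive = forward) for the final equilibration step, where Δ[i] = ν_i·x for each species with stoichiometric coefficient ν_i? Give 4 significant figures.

Q₀ = 4.6906e-06 vs Keq = 6.2840e-06 ⇒ Q<K, forward
Step 1:
                   A          C          B          M
  I            5.342    0.02595    0.02527    0.02746
  C        -0.001922  -0.001281   0.001281   0.001281
  E             5.34    0.02467    0.02655    0.02874
  solve Keq expr → x = 6.4058e-04; check Q = 6.2840e-06
Then change container volume by factor 0.5 (V_new/V_old).
Step 2:
                   A          C          B          M
  I            10.68    0.04934     0.0531    0.05748
  C         -0.00925  -0.006166   0.006166   0.006166
  E            10.67    0.04317    0.05927    0.06365
  solve Keq expr → x = 0.003083; check Q = 6.2840e-06
Then remove 1.855 M of A.
Step 3:
                   A          C          B          M
  I            8.816    0.04317    0.05927    0.06365
  C          0.00765     0.0051    -0.0051    -0.0051
  E            8.824    0.04827    0.05417    0.05855
  solve Keq expr → x = -0.00255; check Q = 6.2840e-06

x = -0.00255 M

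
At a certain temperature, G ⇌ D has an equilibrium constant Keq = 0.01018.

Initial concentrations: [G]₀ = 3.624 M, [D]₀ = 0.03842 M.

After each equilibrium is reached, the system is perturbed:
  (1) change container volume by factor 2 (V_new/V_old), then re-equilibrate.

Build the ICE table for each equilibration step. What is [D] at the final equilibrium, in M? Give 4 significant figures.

Q₀ = 0.0106 vs Keq = 0.01018 ⇒ Q>K, reverse
Step 1:
                    G           D
  I             3.624     0.03842
  C          0.001512   -0.001512
  E             3.626     0.03691
  solve Keq expr → x = -0.001512; check Q = 0.01018
Then change container volume by factor 2 (V_new/V_old).
Step 2:
                    G           D
  I             1.813     0.01845
  C                 0           0
  E             1.813     0.01845
  solve Keq expr → x = 0; check Q = 0.01018

[D]_eq = 0.01845 M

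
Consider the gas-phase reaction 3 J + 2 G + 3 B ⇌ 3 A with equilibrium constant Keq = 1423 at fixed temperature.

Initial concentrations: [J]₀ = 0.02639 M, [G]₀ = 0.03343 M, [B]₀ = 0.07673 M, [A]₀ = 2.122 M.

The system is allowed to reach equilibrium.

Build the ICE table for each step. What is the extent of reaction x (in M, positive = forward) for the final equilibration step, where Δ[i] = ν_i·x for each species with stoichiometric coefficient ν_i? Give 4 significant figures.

Q₀ = 1.0298e+12 vs Keq = 1423 ⇒ Q>K, reverse
Step 1:
                    J           G           B           A
  init        0.02639     0.03343     0.07673       2.122
  Δ            0.4863      0.3242      0.4863     -0.4863
  eq           0.5127      0.3576       0.563       1.636
  solve Keq expr → x = -0.1621; check Q = 1423

x = -0.1621 M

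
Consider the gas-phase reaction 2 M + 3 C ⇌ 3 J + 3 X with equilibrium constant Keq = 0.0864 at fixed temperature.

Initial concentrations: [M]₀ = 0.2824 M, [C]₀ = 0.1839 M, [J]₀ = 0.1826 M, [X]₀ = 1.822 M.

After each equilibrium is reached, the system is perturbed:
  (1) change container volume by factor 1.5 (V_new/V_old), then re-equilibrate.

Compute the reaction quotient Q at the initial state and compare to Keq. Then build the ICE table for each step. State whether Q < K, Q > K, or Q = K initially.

Q₀ = 74.25; Q > K (proceeds reverse)

Q₀ = 74.25 vs Keq = 0.0864 ⇒ Q>K, reverse
Step 1:
                  M         C         J         X
  init       0.2824    0.1839    0.1826     1.822
  Δ         0.09239    0.1386   -0.1386   -0.1386
  eq         0.3748    0.3225   0.04402     1.683
  solve Keq expr → x = -0.04619; check Q = 0.0864
Then change container volume by factor 1.5 (V_new/V_old).
Step 2:
                  M         C         J         X
  init       0.2499     0.215   0.02935     1.122
  Δ       -0.002275 -0.003413  0.003413  0.003413
  eq         0.2476    0.2116   0.03276     1.126
  solve Keq expr → x = 0.001138; check Q = 0.0864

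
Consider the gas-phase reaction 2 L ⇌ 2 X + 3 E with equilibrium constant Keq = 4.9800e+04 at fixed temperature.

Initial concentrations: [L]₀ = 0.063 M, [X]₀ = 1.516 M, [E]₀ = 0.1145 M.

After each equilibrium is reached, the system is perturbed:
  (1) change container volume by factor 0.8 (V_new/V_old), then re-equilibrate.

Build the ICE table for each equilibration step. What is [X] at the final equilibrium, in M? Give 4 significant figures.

[X]_eq = 1.973 M

Q₀ = 0.8692 vs Keq = 4.9800e+04 ⇒ Q<K, forward
Step 1:
                    L           X           E
  init          0.063       1.516      0.1145
  Δ          -0.06233     0.06233     0.09349
  eq       6.7090e-04       1.578       0.208
  solve Keq expr → x = 0.03116; check Q = 4.9800e+04
Then change container volume by factor 0.8 (V_new/V_old).
Step 2:
                    L           X           E
  init     8.3863e-04       1.973        0.26
  Δ        3.2985e-04 -3.2985e-04 -4.9477e-04
  eq         0.001168       1.973      0.2595
  solve Keq expr → x = -1.6492e-04; check Q = 4.9800e+04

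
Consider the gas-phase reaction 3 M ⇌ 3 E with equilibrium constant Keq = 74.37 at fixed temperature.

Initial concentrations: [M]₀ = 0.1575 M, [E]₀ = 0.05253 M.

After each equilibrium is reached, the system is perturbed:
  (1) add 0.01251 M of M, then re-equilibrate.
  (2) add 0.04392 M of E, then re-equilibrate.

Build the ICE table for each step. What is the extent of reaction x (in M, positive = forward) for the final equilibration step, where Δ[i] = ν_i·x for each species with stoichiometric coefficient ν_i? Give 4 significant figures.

Q₀ = 0.0371 vs Keq = 74.37 ⇒ Q<K, forward
Step 1:
                  M         E
  init       0.1575   0.05253
  Δ         -0.1172    0.1172
  eq        0.04035    0.1697
  solve Keq expr → x = 0.03905; check Q = 74.37
Then add 0.01251 M of M.
Step 2:
                  M         E
  init      0.05286    0.1697
  Δ        -0.01011   0.01011
  eq        0.04275    0.1798
  solve Keq expr → x = 0.003369; check Q = 74.37
Then add 0.04392 M of E.
Step 3:
                  M         E
  init      0.04275    0.2237
  Δ        0.008438 -0.008438
  eq        0.05119    0.2153
  solve Keq expr → x = -0.002813; check Q = 74.37

x = -0.002813 M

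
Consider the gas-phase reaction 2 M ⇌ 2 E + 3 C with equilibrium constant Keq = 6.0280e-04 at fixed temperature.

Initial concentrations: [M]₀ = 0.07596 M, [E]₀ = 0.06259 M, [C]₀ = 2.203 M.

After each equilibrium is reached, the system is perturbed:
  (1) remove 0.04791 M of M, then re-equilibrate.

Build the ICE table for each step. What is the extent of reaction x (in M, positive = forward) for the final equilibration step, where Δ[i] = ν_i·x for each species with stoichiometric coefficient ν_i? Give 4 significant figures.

x = -1.9012e-04 M

Q₀ = 7.259 vs Keq = 6.0280e-04 ⇒ Q>K, reverse
Step 1:
                    M           E           C
  Initial     0.07596     0.06259       2.203
  Change      0.06149    -0.06149    -0.09223
  Equil        0.1374      0.0011       2.111
  solve Keq expr → x = -0.03074; check Q = 6.0280e-04
Then remove 0.04791 M of M.
Step 2:
                    M           E           C
  Initial     0.08954      0.0011       2.111
  Change   3.8024e-04 -3.8024e-04 -5.7036e-04
  Equil       0.08992  7.2021e-04        2.11
  solve Keq expr → x = -1.9012e-04; check Q = 6.0280e-04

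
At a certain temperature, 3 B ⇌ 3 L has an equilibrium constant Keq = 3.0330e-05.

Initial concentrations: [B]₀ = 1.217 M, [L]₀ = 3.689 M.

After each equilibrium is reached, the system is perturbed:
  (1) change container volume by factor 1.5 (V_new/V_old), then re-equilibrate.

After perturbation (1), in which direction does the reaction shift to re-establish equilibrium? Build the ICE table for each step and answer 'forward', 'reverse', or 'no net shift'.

Direction: no net shift

Q₀ = 27.85 vs Keq = 3.0330e-05 ⇒ Q>K, reverse
Step 1:
                  B         L
  Initial     1.217     3.689
  Change      3.541    -3.541
  Equil       4.758    0.1484
  solve Keq expr → x = -1.18; check Q = 3.0330e-05
Then change container volume by factor 1.5 (V_new/V_old).
Step 2:
                  B         L
  Initial     3.172   0.09891
  Change          0         0
  Equil       3.172   0.09891
  solve Keq expr → x = 0; check Q = 3.0330e-05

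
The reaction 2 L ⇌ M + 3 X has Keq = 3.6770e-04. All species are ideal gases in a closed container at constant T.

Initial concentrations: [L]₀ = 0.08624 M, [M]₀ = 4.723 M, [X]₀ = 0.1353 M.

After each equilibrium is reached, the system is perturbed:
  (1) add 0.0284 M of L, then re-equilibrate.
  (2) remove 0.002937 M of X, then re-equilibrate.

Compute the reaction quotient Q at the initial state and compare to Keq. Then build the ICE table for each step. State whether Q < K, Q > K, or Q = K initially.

Q₀ = 1.573; Q > K (proceeds reverse)

Q₀ = 1.573 vs Keq = 3.6770e-04 ⇒ Q>K, reverse
Step 1:
                  L         M         X
  init      0.08624     4.723    0.1353
  Δ         0.08152  -0.04076   -0.1223
  eq         0.1678     4.682   0.01303
  solve Keq expr → x = -0.04076; check Q = 3.6770e-04
Then add 0.0284 M of L.
Step 2:
                  L         M         X
  init       0.1962     4.682   0.01303
  Δ       -9.2371e-04 4.6186e-04  0.001386
  eq         0.1952     4.683   0.01441
  solve Keq expr → x = 4.6186e-04; check Q = 3.6770e-04
Then remove 0.002937 M of X.
Step 3:
                  L         M         X
  init       0.1952     4.683   0.01147
  Δ       -0.001895 9.4754e-04  0.002843
  eq         0.1933     4.684   0.01432
  solve Keq expr → x = 9.4754e-04; check Q = 3.6770e-04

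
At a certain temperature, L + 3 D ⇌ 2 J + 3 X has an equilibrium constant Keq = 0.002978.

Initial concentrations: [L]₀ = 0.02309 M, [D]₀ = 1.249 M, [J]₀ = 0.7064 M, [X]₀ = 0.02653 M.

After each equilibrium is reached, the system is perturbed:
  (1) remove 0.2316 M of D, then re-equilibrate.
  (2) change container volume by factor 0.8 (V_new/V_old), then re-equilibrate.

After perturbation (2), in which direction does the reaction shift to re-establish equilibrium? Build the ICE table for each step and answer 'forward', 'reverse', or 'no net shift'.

Q₀ = 2.0711e-04 vs Keq = 0.002978 ⇒ Q<K, forward
Step 1:
                   L          D          J          X
  I          0.02309      1.249     0.7064    0.02653
  C        -0.008802   -0.02641     0.0176    0.02641
  E          0.01429      1.223      0.724    0.05294
  solve Keq expr → x = 0.008802; check Q = 0.002978
Then remove 0.2316 M of D.
Step 2:
                   L          D          J          X
  I          0.01429      0.991      0.724    0.05294
  C         0.002404   0.007213  -0.004809  -0.007213
  E          0.01669     0.9982     0.7192    0.04572
  solve Keq expr → x = -0.002404; check Q = 0.002978
Then change container volume by factor 0.8 (V_new/V_old).
Step 3:
                   L          D          J          X
  I          0.02087      1.248      0.899    0.05715
  C         0.001013   0.003039  -0.002026  -0.003039
  E          0.02188      1.251      0.897    0.05411
  solve Keq expr → x = -0.001013; check Q = 0.002978

Direction: reverse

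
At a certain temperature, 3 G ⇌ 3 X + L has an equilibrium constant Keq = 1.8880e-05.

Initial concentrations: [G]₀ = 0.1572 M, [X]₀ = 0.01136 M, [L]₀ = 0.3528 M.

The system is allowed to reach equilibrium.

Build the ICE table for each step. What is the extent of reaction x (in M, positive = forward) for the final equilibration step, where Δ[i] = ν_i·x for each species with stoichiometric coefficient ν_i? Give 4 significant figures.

x = -0.001743 M

Q₀ = 1.3314e-04 vs Keq = 1.8880e-05 ⇒ Q>K, reverse
Step 1:
                   G          X          L
  I           0.1572    0.01136     0.3528
  C         0.005229  -0.005229  -0.001743
  E           0.1624   0.006131     0.3511
  solve Keq expr → x = -0.001743; check Q = 1.8880e-05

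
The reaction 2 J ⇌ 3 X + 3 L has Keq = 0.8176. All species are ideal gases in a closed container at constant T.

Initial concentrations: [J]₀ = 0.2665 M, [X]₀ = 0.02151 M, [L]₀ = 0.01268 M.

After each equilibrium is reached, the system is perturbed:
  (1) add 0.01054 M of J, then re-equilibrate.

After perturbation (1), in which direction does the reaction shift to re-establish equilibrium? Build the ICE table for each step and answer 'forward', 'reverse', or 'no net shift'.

Direction: forward

Q₀ = 2.8568e-10 vs Keq = 0.8176 ⇒ Q<K, forward
Step 1:
                  J         X         L
  Initial    0.2665   0.02151   0.01268
  Change    -0.2202    0.3302    0.3302
  Equil     0.04633    0.3518    0.3429
  solve Keq expr → x = 0.1101; check Q = 0.8176
Then add 0.01054 M of J.
Step 2:
                  J         X         L
  Initial   0.05687    0.3518    0.3429
  Change  -0.006516  0.009775  0.009775
  Equil     0.05036    0.3615    0.3527
  solve Keq expr → x = 0.003258; check Q = 0.8176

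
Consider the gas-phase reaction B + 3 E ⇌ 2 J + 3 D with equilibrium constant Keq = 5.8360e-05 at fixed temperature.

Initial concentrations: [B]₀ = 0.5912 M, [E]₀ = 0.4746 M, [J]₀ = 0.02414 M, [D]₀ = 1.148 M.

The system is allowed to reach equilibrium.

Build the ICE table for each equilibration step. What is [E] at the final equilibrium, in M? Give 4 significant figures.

Q₀ = 0.01395 vs Keq = 5.8360e-05 ⇒ Q>K, reverse
Step 1:
                  B         E         J         D
  I          0.5912    0.4746   0.02414     1.148
  C         0.01116   0.03347  -0.02232  -0.03347
  E          0.6024    0.5081  0.001825     1.115
  solve Keq expr → x = -0.01116; check Q = 5.8360e-05

[E]_eq = 0.5081 M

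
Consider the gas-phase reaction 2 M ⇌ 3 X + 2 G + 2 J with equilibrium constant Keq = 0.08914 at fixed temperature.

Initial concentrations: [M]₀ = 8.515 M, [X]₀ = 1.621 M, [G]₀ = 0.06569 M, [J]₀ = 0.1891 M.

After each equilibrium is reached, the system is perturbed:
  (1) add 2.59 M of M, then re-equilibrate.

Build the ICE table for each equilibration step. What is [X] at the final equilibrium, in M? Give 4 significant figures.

Q₀ = 9.0649e-06 vs Keq = 0.08914 ⇒ Q<K, forward
Step 1:
                    M           X           G           J
  Initial       8.515       1.621     0.06569      0.1891
  Change      -0.6314      0.9471      0.6314      0.6314
  Equil         7.884       2.568      0.6971      0.8205
  solve Keq expr → x = 0.3157; check Q = 0.08914
Then add 2.59 M of M.
Step 2:
                    M           X           G           J
  Initial       10.47       2.568      0.6971      0.8205
  Change     -0.08187      0.1228     0.08187     0.08187
  Equil         10.39       2.691      0.7789      0.9024
  solve Keq expr → x = 0.04093; check Q = 0.08914

[X]_eq = 2.691 M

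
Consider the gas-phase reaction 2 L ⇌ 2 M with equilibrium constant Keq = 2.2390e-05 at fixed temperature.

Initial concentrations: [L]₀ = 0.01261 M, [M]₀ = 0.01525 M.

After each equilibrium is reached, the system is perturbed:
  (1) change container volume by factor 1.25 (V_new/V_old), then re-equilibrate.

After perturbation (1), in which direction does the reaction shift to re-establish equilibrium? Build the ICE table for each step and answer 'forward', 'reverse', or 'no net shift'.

Direction: no net shift

Q₀ = 1.463 vs Keq = 2.2390e-05 ⇒ Q>K, reverse
Step 1:
                  L         M
  I         0.01261   0.01525
  C         0.01512  -0.01512
  E         0.02773 1.3121e-04
  solve Keq expr → x = -0.007559; check Q = 2.2390e-05
Then change container volume by factor 1.25 (V_new/V_old).
Step 2:
                  L         M
  I         0.02218 1.0497e-04
  C               0         0
  E         0.02218 1.0497e-04
  solve Keq expr → x = 0; check Q = 2.2390e-05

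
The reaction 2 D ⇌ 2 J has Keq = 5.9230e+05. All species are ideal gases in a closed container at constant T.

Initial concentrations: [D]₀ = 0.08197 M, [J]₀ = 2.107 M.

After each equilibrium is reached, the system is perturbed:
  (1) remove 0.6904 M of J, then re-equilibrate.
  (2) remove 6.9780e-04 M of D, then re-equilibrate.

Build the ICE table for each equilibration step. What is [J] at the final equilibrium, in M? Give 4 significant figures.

[J]_eq = 1.496 M

Q₀ = 660.7 vs Keq = 5.9230e+05 ⇒ Q<K, forward
Step 1:
                   D          J
  init       0.08197      2.107
  Δ         -0.07913    0.07913
  eq        0.002841      2.186
  solve Keq expr → x = 0.03956; check Q = 5.9230e+05
Then remove 0.6904 M of J.
Step 2:
                   D          J
  init      0.002841      1.496
  Δ       -8.9591e-04 8.9591e-04
  eq        0.001945      1.497
  solve Keq expr → x = 4.4796e-04; check Q = 5.9230e+05
Then remove 6.9780e-04 M of D.
Step 3:
                   D          J
  init      0.001247      1.497
  Δ       6.9689e-04 -6.9689e-04
  eq        0.001944      1.496
  solve Keq expr → x = -3.4845e-04; check Q = 5.9230e+05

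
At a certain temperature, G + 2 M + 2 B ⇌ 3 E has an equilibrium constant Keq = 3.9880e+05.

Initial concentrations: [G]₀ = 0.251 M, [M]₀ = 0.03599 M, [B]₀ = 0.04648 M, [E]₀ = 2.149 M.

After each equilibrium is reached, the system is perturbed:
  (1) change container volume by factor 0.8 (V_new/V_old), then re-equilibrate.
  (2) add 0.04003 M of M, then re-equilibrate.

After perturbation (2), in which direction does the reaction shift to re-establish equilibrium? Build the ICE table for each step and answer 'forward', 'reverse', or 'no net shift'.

Q₀ = 1.4130e+07 vs Keq = 3.9880e+05 ⇒ Q>K, reverse
Step 1:
                   G          M          B          E
  init         0.251    0.03599    0.04648      2.149
  Δ          0.02673    0.05347    0.05347    -0.0802
  eq          0.2777    0.08946    0.09995      2.069
  solve Keq expr → x = -0.02673; check Q = 3.9880e+05
Then change container volume by factor 0.8 (V_new/V_old).
Step 2:
                   G          M          B          E
  init        0.3472     0.1118     0.1249      2.586
  Δ        -0.005743   -0.01149   -0.01149    0.01723
  eq          0.3414     0.1003     0.1134      2.603
  solve Keq expr → x = 0.005743; check Q = 3.9880e+05
Then add 0.04003 M of M.
Step 3:
                   G          M          B          E
  init        0.3414     0.1404     0.1134      2.603
  Δ        -0.008923   -0.01785   -0.01785    0.02677
  eq          0.3325     0.1225     0.0956       2.63
  solve Keq expr → x = 0.008923; check Q = 3.9880e+05

Direction: forward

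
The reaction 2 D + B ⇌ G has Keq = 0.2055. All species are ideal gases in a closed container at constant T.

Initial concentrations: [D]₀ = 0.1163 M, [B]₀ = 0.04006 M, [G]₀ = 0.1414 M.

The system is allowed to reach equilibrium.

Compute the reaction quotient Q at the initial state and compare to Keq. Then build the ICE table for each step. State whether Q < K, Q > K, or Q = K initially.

Q₀ = 261; Q > K (proceeds reverse)

Q₀ = 261 vs Keq = 0.2055 ⇒ Q>K, reverse
Step 1:
                  D         B         G
  Initial    0.1163   0.04006    0.1414
  Change     0.2719    0.1359   -0.1359
  Equil      0.3882     0.176  0.005451
  solve Keq expr → x = -0.1359; check Q = 0.2055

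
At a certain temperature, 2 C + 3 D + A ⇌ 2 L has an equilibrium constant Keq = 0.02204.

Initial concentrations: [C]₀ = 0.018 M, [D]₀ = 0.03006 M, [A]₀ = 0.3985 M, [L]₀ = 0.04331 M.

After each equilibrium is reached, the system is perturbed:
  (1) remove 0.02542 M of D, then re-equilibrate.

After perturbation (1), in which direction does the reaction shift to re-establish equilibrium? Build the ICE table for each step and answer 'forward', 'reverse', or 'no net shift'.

Q₀ = 5.3486e+05 vs Keq = 0.02204 ⇒ Q>K, reverse
Step 1:
                    C           D           A           L
  Initial       0.018     0.03006      0.3985     0.04331
  Change      0.04314     0.06471     0.02157    -0.04314
  Equil       0.06114     0.09477      0.4201  1.7162e-04
  solve Keq expr → x = -0.02157; check Q = 0.02204
Then remove 0.02542 M of D.
Step 2:
                    C           D           A           L
  Initial     0.06114     0.06935      0.4201  1.7162e-04
  Change   6.3851e-05  9.5777e-05  3.1926e-05 -6.3851e-05
  Equil        0.0612     0.06944      0.4201  1.0777e-04
  solve Keq expr → x = -3.1926e-05; check Q = 0.02204

Direction: reverse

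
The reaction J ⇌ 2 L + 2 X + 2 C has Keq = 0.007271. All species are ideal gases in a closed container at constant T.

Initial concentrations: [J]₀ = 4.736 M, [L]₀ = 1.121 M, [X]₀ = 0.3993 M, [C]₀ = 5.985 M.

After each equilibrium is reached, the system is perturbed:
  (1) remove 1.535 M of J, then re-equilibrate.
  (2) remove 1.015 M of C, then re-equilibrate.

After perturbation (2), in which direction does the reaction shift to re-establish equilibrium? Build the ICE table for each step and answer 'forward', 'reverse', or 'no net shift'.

Direction: forward

Q₀ = 1.515 vs Keq = 0.007271 ⇒ Q>K, reverse
Step 1:
                    J           L           X           C
  Initial       4.736       1.121      0.3993       5.985
  Change       0.1777     -0.3554     -0.3554     -0.3554
  Equil         4.914      0.7656     0.04386        5.63
  solve Keq expr → x = -0.1777; check Q = 0.007271
Then remove 1.535 M of J.
Step 2:
                    J           L           X           C
  Initial       3.379      0.7656     0.04386        5.63
  Change     0.003542   -0.007085   -0.007085   -0.007085
  Equil         3.382      0.7585     0.03677       5.622
  solve Keq expr → x = -0.003542; check Q = 0.007271
Then remove 1.015 M of C.
Step 3:
                    J           L           X           C
  Initial       3.382      0.7585     0.03677       4.607
  Change     -0.00378     0.00756     0.00756     0.00756
  Equil         3.378       0.766     0.04433       4.615
  solve Keq expr → x = 0.00378; check Q = 0.007271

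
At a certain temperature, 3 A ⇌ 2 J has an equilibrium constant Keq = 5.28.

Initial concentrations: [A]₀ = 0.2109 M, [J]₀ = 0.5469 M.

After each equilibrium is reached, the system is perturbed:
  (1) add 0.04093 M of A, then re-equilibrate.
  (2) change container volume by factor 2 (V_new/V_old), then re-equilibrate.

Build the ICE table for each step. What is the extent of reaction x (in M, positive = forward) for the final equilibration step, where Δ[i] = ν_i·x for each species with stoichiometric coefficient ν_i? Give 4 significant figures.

x = -0.01076 M

Q₀ = 31.88 vs Keq = 5.28 ⇒ Q>K, reverse
Step 1:
                  A         J
  I          0.2109    0.5469
  C          0.1311  -0.08738
  E           0.342    0.4595
  solve Keq expr → x = -0.04369; check Q = 5.28
Then add 0.04093 M of A.
Step 2:
                  A         J
  I          0.3829    0.4595
  C        -0.03081   0.02054
  E          0.3521    0.4801
  solve Keq expr → x = 0.01027; check Q = 5.28
Then change container volume by factor 2 (V_new/V_old).
Step 3:
                  A         J
  I           0.176      0.24
  C         0.03229  -0.02153
  E          0.2083    0.2185
  solve Keq expr → x = -0.01076; check Q = 5.28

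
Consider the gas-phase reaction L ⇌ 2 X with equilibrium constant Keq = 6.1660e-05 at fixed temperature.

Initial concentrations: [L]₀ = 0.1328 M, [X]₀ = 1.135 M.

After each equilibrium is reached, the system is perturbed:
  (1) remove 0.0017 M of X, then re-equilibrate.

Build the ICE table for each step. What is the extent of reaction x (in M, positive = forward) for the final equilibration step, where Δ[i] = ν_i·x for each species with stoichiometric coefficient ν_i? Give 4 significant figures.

x = 8.4801e-04 M

Q₀ = 9.7 vs Keq = 6.1660e-05 ⇒ Q>K, reverse
Step 1:
                   L          X
  I           0.1328      1.135
  C           0.5642     -1.128
  E            0.697   0.006556
  solve Keq expr → x = -0.5642; check Q = 6.1660e-05
Then remove 0.0017 M of X.
Step 2:
                   L          X
  I            0.697   0.004856
  C       -8.4801e-04   0.001696
  E           0.6962   0.006552
  solve Keq expr → x = 8.4801e-04; check Q = 6.1660e-05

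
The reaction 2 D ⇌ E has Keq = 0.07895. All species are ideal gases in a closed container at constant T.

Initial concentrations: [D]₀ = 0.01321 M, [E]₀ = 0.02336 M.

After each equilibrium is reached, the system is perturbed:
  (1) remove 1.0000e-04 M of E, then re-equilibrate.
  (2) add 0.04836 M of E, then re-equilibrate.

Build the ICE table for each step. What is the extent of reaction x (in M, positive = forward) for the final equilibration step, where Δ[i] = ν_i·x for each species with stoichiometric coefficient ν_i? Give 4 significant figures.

Q₀ = 133.9 vs Keq = 0.07895 ⇒ Q>K, reverse
Step 1:
                    D           E
  Initial     0.01321     0.02336
  Change      0.04616    -0.02308
  Equil       0.05937  2.7831e-04
  solve Keq expr → x = -0.02308; check Q = 0.07895
Then remove 1.0000e-04 M of E.
Step 2:
                    D           E
  Initial     0.05937  1.7831e-04
  Change  -1.9632e-04  9.8162e-05
  Equil       0.05918  2.7648e-04
  solve Keq expr → x = 9.8162e-05; check Q = 0.07895
Then add 0.04836 M of E.
Step 3:
                    D           E
  Initial     0.05918     0.04864
  Change      0.09359    -0.04679
  Equil        0.1528    0.001842
  solve Keq expr → x = -0.04679; check Q = 0.07895

x = -0.04679 M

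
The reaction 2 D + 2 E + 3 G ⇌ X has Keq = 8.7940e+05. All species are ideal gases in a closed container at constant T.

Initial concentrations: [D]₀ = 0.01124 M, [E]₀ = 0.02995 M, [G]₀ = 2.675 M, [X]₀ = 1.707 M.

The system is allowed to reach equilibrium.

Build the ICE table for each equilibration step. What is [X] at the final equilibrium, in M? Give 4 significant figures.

[X]_eq = 1.707 M

Q₀ = 7.8693e+05 vs Keq = 8.7940e+05 ⇒ Q<K, forward
Step 1:
                   D          E          G          X
  init       0.01124    0.02995      2.675      1.707
  Δ       -4.4301e-04 -4.4301e-04 -6.6451e-04 2.2150e-04
  eq          0.0108    0.02951      2.674      1.707
  solve Keq expr → x = 2.2150e-04; check Q = 8.7940e+05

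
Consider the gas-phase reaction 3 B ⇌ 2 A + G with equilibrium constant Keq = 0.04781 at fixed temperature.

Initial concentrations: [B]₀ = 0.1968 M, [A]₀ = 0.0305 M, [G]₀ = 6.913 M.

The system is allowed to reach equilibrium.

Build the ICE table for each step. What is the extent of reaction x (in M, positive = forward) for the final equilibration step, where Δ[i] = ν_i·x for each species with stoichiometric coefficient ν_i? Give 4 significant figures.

Q₀ = 0.8437 vs Keq = 0.04781 ⇒ Q>K, reverse
Step 1:
                    B           A           G
  I            0.1968      0.0305       6.913
  C           0.03208    -0.02139    -0.01069
  E            0.2289    0.009113       6.902
  solve Keq expr → x = -0.01069; check Q = 0.04781

x = -0.01069 M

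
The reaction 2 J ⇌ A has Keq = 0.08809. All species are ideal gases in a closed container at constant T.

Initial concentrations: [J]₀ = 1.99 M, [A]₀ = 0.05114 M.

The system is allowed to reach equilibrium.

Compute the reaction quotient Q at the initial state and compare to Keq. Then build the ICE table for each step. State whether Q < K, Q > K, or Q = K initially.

Q₀ = 0.01291; Q < K (proceeds forward)

Q₀ = 0.01291 vs Keq = 0.08809 ⇒ Q<K, forward
Step 1:
                  J         A
  init         1.99   0.05114
  Δ         -0.3637    0.1818
  eq          1.626     0.233
  solve Keq expr → x = 0.1818; check Q = 0.08809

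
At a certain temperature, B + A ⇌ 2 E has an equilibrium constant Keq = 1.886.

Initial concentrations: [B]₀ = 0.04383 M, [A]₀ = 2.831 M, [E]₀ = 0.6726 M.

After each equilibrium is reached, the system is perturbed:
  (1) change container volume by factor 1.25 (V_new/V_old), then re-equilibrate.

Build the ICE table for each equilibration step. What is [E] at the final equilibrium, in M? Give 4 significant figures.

Q₀ = 3.646 vs Keq = 1.886 ⇒ Q>K, reverse
Step 1:
                    B           A           E
  I           0.04383       2.831      0.6726
  C           0.02711     0.02711    -0.05422
  E           0.07094       2.858      0.6184
  solve Keq expr → x = -0.02711; check Q = 1.886
Then change container volume by factor 1.25 (V_new/V_old).
Step 2:
                    B           A           E
  I           0.05675       2.286      0.4947
  C                 0           0           0
  E           0.05675       2.286      0.4947
  solve Keq expr → x = 0; check Q = 1.886

[E]_eq = 0.4947 M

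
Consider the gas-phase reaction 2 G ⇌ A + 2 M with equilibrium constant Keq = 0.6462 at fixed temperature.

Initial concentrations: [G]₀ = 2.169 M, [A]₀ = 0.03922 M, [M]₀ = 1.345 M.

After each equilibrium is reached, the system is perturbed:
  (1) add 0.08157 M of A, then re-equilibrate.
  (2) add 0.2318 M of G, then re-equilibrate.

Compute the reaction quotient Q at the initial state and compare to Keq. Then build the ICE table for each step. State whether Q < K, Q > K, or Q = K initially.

Q₀ = 0.01508 vs Keq = 0.6462 ⇒ Q<K, forward
Step 1:
                   G          A          M
  init         2.169    0.03922      1.345
  Δ          -0.6576     0.3288     0.6576
  eq           1.511      0.368      2.003
  solve Keq expr → x = 0.3288; check Q = 0.6462
Then add 0.08157 M of A.
Step 2:
                   G          A          M
  init         1.511     0.4496      2.003
  Δ          0.05783   -0.02892   -0.05783
  eq           1.569     0.4207      1.945
  solve Keq expr → x = -0.02892; check Q = 0.6462
Then add 0.2318 M of G.
Step 3:
                   G          A          M
  init         1.801     0.4207      1.945
  Δ         -0.08409    0.04205    0.08409
  eq           1.717     0.4627      2.029
  solve Keq expr → x = 0.04205; check Q = 0.6462

Q₀ = 0.01508; Q < K (proceeds forward)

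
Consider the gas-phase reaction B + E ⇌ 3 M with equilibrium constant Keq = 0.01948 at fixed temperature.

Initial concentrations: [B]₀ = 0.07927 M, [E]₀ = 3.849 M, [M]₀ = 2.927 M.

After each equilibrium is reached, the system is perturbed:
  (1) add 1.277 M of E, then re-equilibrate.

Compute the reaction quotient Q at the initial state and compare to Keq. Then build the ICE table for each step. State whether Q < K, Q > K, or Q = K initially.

Q₀ = 82.19 vs Keq = 0.01948 ⇒ Q>K, reverse
Step 1:
                  B         E         M
  init      0.07927     3.849     2.927
  Δ          0.8303    0.8303    -2.491
  eq         0.9096     4.679    0.4361
  solve Keq expr → x = -0.8303; check Q = 0.01948
Then add 1.277 M of E.
Step 2:
                  B         E         M
  init       0.9096     5.956    0.4361
  Δ        -0.01141  -0.01141   0.03424
  eq         0.8982     5.945    0.4703
  solve Keq expr → x = 0.01141; check Q = 0.01948

Q₀ = 82.19; Q > K (proceeds reverse)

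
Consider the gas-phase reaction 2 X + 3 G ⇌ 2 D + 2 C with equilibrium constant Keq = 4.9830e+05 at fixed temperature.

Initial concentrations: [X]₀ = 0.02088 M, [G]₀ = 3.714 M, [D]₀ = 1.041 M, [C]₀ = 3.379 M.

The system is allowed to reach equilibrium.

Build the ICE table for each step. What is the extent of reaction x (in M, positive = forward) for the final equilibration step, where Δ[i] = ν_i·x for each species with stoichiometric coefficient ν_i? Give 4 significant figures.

x = 0.01008 M

Q₀ = 554 vs Keq = 4.9830e+05 ⇒ Q<K, forward
Step 1:
                  X         G         D         C
  init      0.02088     3.714     1.041     3.379
  Δ        -0.02016  -0.03024   0.02016   0.02016
  eq      7.2272e-04     3.684     1.061     3.399
  solve Keq expr → x = 0.01008; check Q = 4.9830e+05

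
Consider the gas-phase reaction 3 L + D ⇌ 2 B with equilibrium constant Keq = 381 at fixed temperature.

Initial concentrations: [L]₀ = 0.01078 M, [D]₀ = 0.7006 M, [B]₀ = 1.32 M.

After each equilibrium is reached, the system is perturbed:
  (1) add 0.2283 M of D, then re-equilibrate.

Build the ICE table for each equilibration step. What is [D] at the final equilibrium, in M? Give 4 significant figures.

[D]_eq = 0.9782 M

Q₀ = 1.9853e+06 vs Keq = 381 ⇒ Q>K, reverse
Step 1:
                   L          D          B
  Initial    0.01078     0.7006       1.32
  Change      0.1615    0.05383    -0.1077
  Equil       0.1723     0.7544      1.212
  solve Keq expr → x = -0.05383; check Q = 381
Then add 0.2283 M of D.
Step 2:
                   L          D          B
  Initial     0.1723     0.9827      1.212
  Change    -0.01351  -0.004503   0.009006
  Equil       0.1588     0.9782      1.221
  solve Keq expr → x = 0.004503; check Q = 381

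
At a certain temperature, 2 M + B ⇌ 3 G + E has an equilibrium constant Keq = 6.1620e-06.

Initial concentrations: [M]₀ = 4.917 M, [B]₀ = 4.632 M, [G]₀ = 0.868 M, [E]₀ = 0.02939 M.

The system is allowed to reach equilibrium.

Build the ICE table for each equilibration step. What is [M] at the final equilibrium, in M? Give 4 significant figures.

[M]_eq = 4.973 M

Q₀ = 1.7163e-04 vs Keq = 6.1620e-06 ⇒ Q>K, reverse
Step 1:
                    M           B           G           E
  I             4.917       4.632       0.868     0.02939
  C           0.05584     0.02792    -0.08375    -0.02792
  E             4.973        4.66      0.7842    0.001472
  solve Keq expr → x = -0.02792; check Q = 6.1620e-06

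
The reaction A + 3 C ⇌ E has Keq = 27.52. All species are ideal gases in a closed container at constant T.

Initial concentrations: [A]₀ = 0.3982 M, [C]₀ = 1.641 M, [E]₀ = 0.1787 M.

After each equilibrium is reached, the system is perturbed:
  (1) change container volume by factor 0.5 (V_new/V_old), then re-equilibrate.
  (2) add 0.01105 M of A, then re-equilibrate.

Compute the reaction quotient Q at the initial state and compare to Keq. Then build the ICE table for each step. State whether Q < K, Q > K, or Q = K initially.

Q₀ = 0.1016 vs Keq = 27.52 ⇒ Q<K, forward
Step 1:
                    A           C           E
  Initial      0.3982       1.641      0.1787
  Change      -0.3306     -0.9917      0.3306
  Equil       0.06762      0.6493      0.5093
  solve Keq expr → x = 0.3306; check Q = 27.52
Then change container volume by factor 0.5 (V_new/V_old).
Step 2:
                    A           C           E
  Initial      0.1352       1.299       1.019
  Change     -0.09599      -0.288     0.09599
  Equil       0.03925       1.011       1.115
  solve Keq expr → x = 0.09599; check Q = 27.52
Then add 0.01105 M of A.
Step 3:
                    A           C           E
  Initial      0.0503       1.011       1.115
  Change    -0.007869    -0.02361    0.007869
  Equil       0.04243      0.9869       1.122
  solve Keq expr → x = 0.007869; check Q = 27.52

Q₀ = 0.1016; Q < K (proceeds forward)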